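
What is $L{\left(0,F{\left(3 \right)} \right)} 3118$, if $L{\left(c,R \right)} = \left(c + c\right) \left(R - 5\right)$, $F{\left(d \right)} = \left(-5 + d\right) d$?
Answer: $0$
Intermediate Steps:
$F{\left(d \right)} = d \left(-5 + d\right)$
$L{\left(c,R \right)} = 2 c \left(-5 + R\right)$
$L{\left(0,F{\left(3 \right)} \right)} 3118 = 2 \cdot 0 \left(-5 + 3 \left(-5 + 3\right)\right) 3118 = 2 \cdot 0 \left(-5 + 3 \left(-2\right)\right) 3118 = 2 \cdot 0 \left(-5 - 6\right) 3118 = 2 \cdot 0 \left(-11\right) 3118 = 0 \cdot 3118 = 0$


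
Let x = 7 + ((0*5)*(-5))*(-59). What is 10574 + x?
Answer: 10581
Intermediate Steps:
x = 7 (x = 7 + (0*(-5))*(-59) = 7 + 0*(-59) = 7 + 0 = 7)
10574 + x = 10574 + 7 = 10581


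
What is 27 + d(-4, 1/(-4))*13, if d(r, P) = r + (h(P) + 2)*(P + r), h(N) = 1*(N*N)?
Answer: -8893/64 ≈ -138.95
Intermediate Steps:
h(N) = N² (h(N) = 1*N² = N²)
d(r, P) = r + (2 + P²)*(P + r) (d(r, P) = r + (P² + 2)*(P + r) = r + (2 + P²)*(P + r))
27 + d(-4, 1/(-4))*13 = 27 + ((1/(-4))³ + 2/(-4) + 3*(-4) - 4*(1/(-4))²)*13 = 27 + ((-¼)³ + 2*(-¼) - 12 - 4*(-¼)²)*13 = 27 + (-1/64 - ½ - 12 - 4*1/16)*13 = 27 + (-1/64 - ½ - 12 - ¼)*13 = 27 - 817/64*13 = 27 - 10621/64 = -8893/64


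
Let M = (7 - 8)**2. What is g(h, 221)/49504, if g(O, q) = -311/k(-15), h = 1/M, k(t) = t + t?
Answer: 311/1485120 ≈ 0.00020941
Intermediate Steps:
M = 1 (M = (-1)**2 = 1)
k(t) = 2*t
h = 1 (h = 1/1 = 1)
g(O, q) = 311/30 (g(O, q) = -311/(2*(-15)) = -311/(-30) = -311*(-1/30) = 311/30)
g(h, 221)/49504 = (311/30)/49504 = (311/30)*(1/49504) = 311/1485120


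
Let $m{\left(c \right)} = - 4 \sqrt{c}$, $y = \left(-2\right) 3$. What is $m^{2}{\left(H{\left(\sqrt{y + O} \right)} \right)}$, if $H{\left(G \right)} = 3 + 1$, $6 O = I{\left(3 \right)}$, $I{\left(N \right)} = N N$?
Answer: $64$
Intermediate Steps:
$I{\left(N \right)} = N^{2}$
$y = -6$
$O = \frac{3}{2}$ ($O = \frac{3^{2}}{6} = \frac{1}{6} \cdot 9 = \frac{3}{2} \approx 1.5$)
$H{\left(G \right)} = 4$
$m^{2}{\left(H{\left(\sqrt{y + O} \right)} \right)} = \left(- 4 \sqrt{4}\right)^{2} = \left(\left(-4\right) 2\right)^{2} = \left(-8\right)^{2} = 64$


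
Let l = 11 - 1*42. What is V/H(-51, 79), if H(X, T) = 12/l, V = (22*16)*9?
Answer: -8184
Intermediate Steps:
l = -31 (l = 11 - 42 = -31)
V = 3168 (V = 352*9 = 3168)
H(X, T) = -12/31 (H(X, T) = 12/(-31) = 12*(-1/31) = -12/31)
V/H(-51, 79) = 3168/(-12/31) = 3168*(-31/12) = -8184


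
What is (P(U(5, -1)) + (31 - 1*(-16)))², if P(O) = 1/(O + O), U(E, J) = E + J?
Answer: 142129/64 ≈ 2220.8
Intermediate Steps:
P(O) = 1/(2*O)
(P(U(5, -1)) + (31 - 1*(-16)))² = (1/(2*(5 - 1)) + (31 - 1*(-16)))² = ((½)/4 + (31 + 16))² = ((½)*(¼) + 47)² = (⅛ + 47)² = (377/8)² = 142129/64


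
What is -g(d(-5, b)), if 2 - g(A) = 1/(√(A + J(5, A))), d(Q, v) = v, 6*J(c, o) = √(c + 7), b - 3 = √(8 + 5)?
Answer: -2 + √3/√(9 + √3 + 3*√13) ≈ -1.6269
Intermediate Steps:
b = 3 + √13 (b = 3 + √(8 + 5) = 3 + √13 ≈ 6.6056)
J(c, o) = √(7 + c)/6 (J(c, o) = √(c + 7)/6 = √(7 + c)/6)
g(A) = 2 - 1/√(A + √3/3) (g(A) = 2 - 1/(√(A + √(7 + 5)/6)) = 2 - 1/(√(A + √12/6)) = 2 - 1/(√(A + (2*√3)/6)) = 2 - 1/(√(A + √3/3)) = 2 - 1/√(A + √3/3))
-g(d(-5, b)) = -(2 - √3/√(√3 + 3*(3 + √13))) = -(2 - √3/√(√3 + (9 + 3*√13))) = -(2 - √3/√(9 + √3 + 3*√13)) = -2 + √3/√(9 + √3 + 3*√13)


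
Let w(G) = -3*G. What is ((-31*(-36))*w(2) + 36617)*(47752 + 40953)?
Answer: 2654142305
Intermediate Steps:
((-31*(-36))*w(2) + 36617)*(47752 + 40953) = ((-31*(-36))*(-3*2) + 36617)*(47752 + 40953) = (1116*(-6) + 36617)*88705 = (-6696 + 36617)*88705 = 29921*88705 = 2654142305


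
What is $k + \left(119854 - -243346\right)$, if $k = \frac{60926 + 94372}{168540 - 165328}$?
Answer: $\frac{53034259}{146} \approx 3.6325 \cdot 10^{5}$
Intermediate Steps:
$k = \frac{7059}{146}$ ($k = \frac{155298}{3212} = 155298 \cdot \frac{1}{3212} = \frac{7059}{146} \approx 48.349$)
$k + \left(119854 - -243346\right) = \frac{7059}{146} + \left(119854 - -243346\right) = \frac{7059}{146} + \left(119854 + 243346\right) = \frac{7059}{146} + 363200 = \frac{53034259}{146}$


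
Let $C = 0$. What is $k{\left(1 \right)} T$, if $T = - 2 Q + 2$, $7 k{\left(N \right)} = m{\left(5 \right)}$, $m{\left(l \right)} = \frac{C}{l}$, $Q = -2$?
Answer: $0$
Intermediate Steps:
$m{\left(l \right)} = 0$ ($m{\left(l \right)} = \frac{0}{l} = 0$)
$k{\left(N \right)} = 0$ ($k{\left(N \right)} = \frac{1}{7} \cdot 0 = 0$)
$T = 6$ ($T = \left(-2\right) \left(-2\right) + 2 = 4 + 2 = 6$)
$k{\left(1 \right)} T = 0 \cdot 6 = 0$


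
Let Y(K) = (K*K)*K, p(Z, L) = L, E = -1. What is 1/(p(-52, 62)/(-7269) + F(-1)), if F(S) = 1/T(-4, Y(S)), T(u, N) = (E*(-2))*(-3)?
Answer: -4846/849 ≈ -5.7079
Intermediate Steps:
Y(K) = K³ (Y(K) = K²*K = K³)
T(u, N) = -6 (T(u, N) = -1*(-2)*(-3) = 2*(-3) = -6)
F(S) = -⅙ (F(S) = 1/(-6) = -⅙)
1/(p(-52, 62)/(-7269) + F(-1)) = 1/(62/(-7269) - ⅙) = 1/(62*(-1/7269) - ⅙) = 1/(-62/7269 - ⅙) = 1/(-849/4846) = -4846/849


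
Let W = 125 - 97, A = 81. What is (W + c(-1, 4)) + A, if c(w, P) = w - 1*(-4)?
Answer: 112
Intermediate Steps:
c(w, P) = 4 + w (c(w, P) = w + 4 = 4 + w)
W = 28
(W + c(-1, 4)) + A = (28 + (4 - 1)) + 81 = (28 + 3) + 81 = 31 + 81 = 112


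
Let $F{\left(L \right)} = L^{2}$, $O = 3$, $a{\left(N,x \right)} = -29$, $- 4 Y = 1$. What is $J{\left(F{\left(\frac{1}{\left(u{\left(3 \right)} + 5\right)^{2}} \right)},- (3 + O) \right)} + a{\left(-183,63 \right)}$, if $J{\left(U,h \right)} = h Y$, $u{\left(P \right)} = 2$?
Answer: $- \frac{55}{2} \approx -27.5$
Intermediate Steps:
$Y = - \frac{1}{4}$ ($Y = \left(- \frac{1}{4}\right) 1 = - \frac{1}{4} \approx -0.25$)
$J{\left(U,h \right)} = - \frac{h}{4}$ ($J{\left(U,h \right)} = h \left(- \frac{1}{4}\right) = - \frac{h}{4}$)
$J{\left(F{\left(\frac{1}{\left(u{\left(3 \right)} + 5\right)^{2}} \right)},- (3 + O) \right)} + a{\left(-183,63 \right)} = - \frac{\left(-1\right) \left(3 + 3\right)}{4} - 29 = - \frac{\left(-1\right) 6}{4} - 29 = \left(- \frac{1}{4}\right) \left(-6\right) - 29 = \frac{3}{2} - 29 = - \frac{55}{2}$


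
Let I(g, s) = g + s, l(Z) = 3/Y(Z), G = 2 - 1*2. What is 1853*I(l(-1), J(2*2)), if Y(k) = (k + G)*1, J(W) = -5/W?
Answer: -31501/4 ≈ -7875.3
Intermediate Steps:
G = 0 (G = 2 - 2 = 0)
Y(k) = k (Y(k) = (k + 0)*1 = k*1 = k)
l(Z) = 3/Z
1853*I(l(-1), J(2*2)) = 1853*(3/(-1) - 5/(2*2)) = 1853*(3*(-1) - 5/4) = 1853*(-3 - 5*1/4) = 1853*(-3 - 5/4) = 1853*(-17/4) = -31501/4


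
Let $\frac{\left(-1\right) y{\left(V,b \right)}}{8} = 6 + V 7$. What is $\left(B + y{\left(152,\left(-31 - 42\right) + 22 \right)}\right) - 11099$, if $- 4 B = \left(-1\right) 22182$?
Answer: $- \frac{28227}{2} \approx -14114.0$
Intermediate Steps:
$y{\left(V,b \right)} = -48 - 56 V$ ($y{\left(V,b \right)} = - 8 \left(6 + V 7\right) = - 8 \left(6 + 7 V\right) = -48 - 56 V$)
$B = \frac{11091}{2}$ ($B = - \frac{\left(-1\right) 22182}{4} = \left(- \frac{1}{4}\right) \left(-22182\right) = \frac{11091}{2} \approx 5545.5$)
$\left(B + y{\left(152,\left(-31 - 42\right) + 22 \right)}\right) - 11099 = \left(\frac{11091}{2} - 8560\right) - 11099 = - \frac{6029}{2} - 11099 = - \frac{28227}{2}$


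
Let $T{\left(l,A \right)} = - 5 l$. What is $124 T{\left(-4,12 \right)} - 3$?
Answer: $2477$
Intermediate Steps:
$124 T{\left(-4,12 \right)} - 3 = 124 \left(\left(-5\right) \left(-4\right)\right) - 3 = 124 \cdot 20 - 3 = 2480 - 3 = 2477$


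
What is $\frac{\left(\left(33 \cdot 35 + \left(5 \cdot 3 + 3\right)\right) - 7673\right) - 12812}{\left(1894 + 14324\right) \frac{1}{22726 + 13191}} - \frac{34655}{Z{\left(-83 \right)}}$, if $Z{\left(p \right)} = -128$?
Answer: $- \frac{2594779133}{61056} \approx -42498.0$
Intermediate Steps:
$\frac{\left(\left(33 \cdot 35 + \left(5 \cdot 3 + 3\right)\right) - 7673\right) - 12812}{\left(1894 + 14324\right) \frac{1}{22726 + 13191}} - \frac{34655}{Z{\left(-83 \right)}} = \frac{\left(\left(33 \cdot 35 + \left(5 \cdot 3 + 3\right)\right) - 7673\right) - 12812}{\left(1894 + 14324\right) \frac{1}{22726 + 13191}} - \frac{34655}{-128} = \frac{\left(\left(1155 + \left(15 + 3\right)\right) - 7673\right) - 12812}{16218 \cdot \frac{1}{35917}} - - \frac{34655}{128} = \frac{\left(\left(1155 + 18\right) - 7673\right) - 12812}{16218 \cdot \frac{1}{35917}} + \frac{34655}{128} = \frac{\left(1173 - 7673\right) - 12812}{\frac{16218}{35917}} + \frac{34655}{128} = \left(-6500 - 12812\right) \frac{35917}{16218} + \frac{34655}{128} = \left(-19312\right) \frac{35917}{16218} + \frac{34655}{128} = - \frac{20400856}{477} + \frac{34655}{128} = - \frac{2594779133}{61056}$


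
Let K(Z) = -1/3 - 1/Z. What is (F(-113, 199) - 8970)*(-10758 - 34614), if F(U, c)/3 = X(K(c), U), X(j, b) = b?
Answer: 422367948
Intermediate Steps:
K(Z) = -1/3 - 1/Z (K(Z) = -1*1/3 - 1/Z = -1/3 - 1/Z)
F(U, c) = 3*U
(F(-113, 199) - 8970)*(-10758 - 34614) = (3*(-113) - 8970)*(-10758 - 34614) = (-339 - 8970)*(-45372) = -9309*(-45372) = 422367948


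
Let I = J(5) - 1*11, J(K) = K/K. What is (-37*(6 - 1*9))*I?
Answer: -1110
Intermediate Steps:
J(K) = 1
I = -10 (I = 1 - 1*11 = 1 - 11 = -10)
(-37*(6 - 1*9))*I = -37*(6 - 1*9)*(-10) = -37*(6 - 9)*(-10) = -37*(-3)*(-10) = 111*(-10) = -1110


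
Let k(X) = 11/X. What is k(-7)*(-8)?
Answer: 88/7 ≈ 12.571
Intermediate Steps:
k(-7)*(-8) = (11/(-7))*(-8) = (11*(-⅐))*(-8) = -11/7*(-8) = 88/7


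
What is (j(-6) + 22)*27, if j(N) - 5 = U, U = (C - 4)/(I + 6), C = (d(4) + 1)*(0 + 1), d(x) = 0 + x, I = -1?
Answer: 3672/5 ≈ 734.40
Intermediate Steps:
d(x) = x
C = 5 (C = (4 + 1)*(0 + 1) = 5*1 = 5)
U = ⅕ (U = (5 - 4)/(-1 + 6) = 1/5 = 1*(⅕) = ⅕ ≈ 0.20000)
j(N) = 26/5 (j(N) = 5 + ⅕ = 26/5)
(j(-6) + 22)*27 = (26/5 + 22)*27 = (136/5)*27 = 3672/5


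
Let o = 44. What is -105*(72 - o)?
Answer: -2940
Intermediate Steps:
-105*(72 - o) = -105*(72 - 1*44) = -105*(72 - 44) = -105*28 = -2940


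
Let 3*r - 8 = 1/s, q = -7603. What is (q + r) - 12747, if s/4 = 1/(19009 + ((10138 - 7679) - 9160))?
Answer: -57965/3 ≈ -19322.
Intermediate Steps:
s = 1/3077 (s = 4/(19009 + ((10138 - 7679) - 9160)) = 4/(19009 + (2459 - 9160)) = 4/(19009 - 6701) = 4/12308 = 4*(1/12308) = 1/3077 ≈ 0.00032499)
r = 3085/3 (r = 8/3 + 1/(3*(1/3077)) = 8/3 + (⅓)*3077 = 8/3 + 3077/3 = 3085/3 ≈ 1028.3)
(q + r) - 12747 = (-7603 + 3085/3) - 12747 = -19724/3 - 12747 = -57965/3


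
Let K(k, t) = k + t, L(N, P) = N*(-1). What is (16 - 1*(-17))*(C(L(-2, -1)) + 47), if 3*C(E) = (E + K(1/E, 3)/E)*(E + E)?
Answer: 1716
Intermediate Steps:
L(N, P) = -N
C(E) = 2*E*(E + (3 + 1/E)/E)/3 (C(E) = ((E + (1/E + 3)/E)*(E + E))/3 = ((E + (3 + 1/E)/E)*(2*E))/3 = (2*E*(E + (3 + 1/E)/E))/3 = 2*E*(E + (3 + 1/E)/E)/3)
(16 - 1*(-17))*(C(L(-2, -1)) + 47) = (16 - 1*(-17))*(2*(1 + (-1*(-2))³ + 3*(-1*(-2)))/(3*((-1*(-2)))) + 47) = (16 + 17)*((⅔)*(1 + 2³ + 3*2)/2 + 47) = 33*((⅔)*(½)*(1 + 8 + 6) + 47) = 33*((⅔)*(½)*15 + 47) = 33*(5 + 47) = 33*52 = 1716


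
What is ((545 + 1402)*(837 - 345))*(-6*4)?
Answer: -22990176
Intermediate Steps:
((545 + 1402)*(837 - 345))*(-6*4) = (1947*492)*(-24) = 957924*(-24) = -22990176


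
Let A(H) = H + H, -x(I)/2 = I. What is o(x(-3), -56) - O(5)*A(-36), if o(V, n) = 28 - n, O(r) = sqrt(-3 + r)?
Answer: 84 + 72*sqrt(2) ≈ 185.82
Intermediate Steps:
x(I) = -2*I
A(H) = 2*H
o(x(-3), -56) - O(5)*A(-36) = (28 - 1*(-56)) - sqrt(-3 + 5)*2*(-36) = (28 + 56) - sqrt(2)*(-72) = 84 - (-72)*sqrt(2) = 84 + 72*sqrt(2)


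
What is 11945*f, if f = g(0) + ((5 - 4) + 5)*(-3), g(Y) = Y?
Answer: -215010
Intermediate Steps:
f = -18 (f = 0 + ((5 - 4) + 5)*(-3) = 0 + (1 + 5)*(-3) = 0 + 6*(-3) = 0 - 18 = -18)
11945*f = 11945*(-18) = -215010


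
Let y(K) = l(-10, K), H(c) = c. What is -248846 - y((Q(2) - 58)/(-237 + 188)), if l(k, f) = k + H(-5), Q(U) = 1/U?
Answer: -248831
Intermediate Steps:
l(k, f) = -5 + k (l(k, f) = k - 5 = -5 + k)
y(K) = -15 (y(K) = -5 - 10 = -15)
-248846 - y((Q(2) - 58)/(-237 + 188)) = -248846 - 1*(-15) = -248846 + 15 = -248831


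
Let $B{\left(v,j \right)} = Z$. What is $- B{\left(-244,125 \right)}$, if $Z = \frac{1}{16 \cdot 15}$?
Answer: $- \frac{1}{240} \approx -0.0041667$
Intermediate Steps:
$Z = \frac{1}{240} \approx 0.0041667$
$B{\left(v,j \right)} = \frac{1}{240}$
$- B{\left(-244,125 \right)} = \left(-1\right) \frac{1}{240} = - \frac{1}{240}$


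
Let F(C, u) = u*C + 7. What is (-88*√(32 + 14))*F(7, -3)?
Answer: 1232*√46 ≈ 8355.8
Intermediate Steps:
F(C, u) = 7 + C*u (F(C, u) = C*u + 7 = 7 + C*u)
(-88*√(32 + 14))*F(7, -3) = (-88*√(32 + 14))*(7 + 7*(-3)) = (-88*√46)*(7 - 21) = -88*√46*(-14) = 1232*√46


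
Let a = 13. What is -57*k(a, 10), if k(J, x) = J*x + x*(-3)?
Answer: -5700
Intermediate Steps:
k(J, x) = -3*x + J*x (k(J, x) = J*x - 3*x = -3*x + J*x)
-57*k(a, 10) = -570*(-3 + 13) = -570*10 = -57*100 = -5700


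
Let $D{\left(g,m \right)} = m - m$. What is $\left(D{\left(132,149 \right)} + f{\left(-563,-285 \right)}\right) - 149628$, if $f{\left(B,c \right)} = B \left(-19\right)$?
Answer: $-138931$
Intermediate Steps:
$D{\left(g,m \right)} = 0$
$f{\left(B,c \right)} = - 19 B$
$\left(D{\left(132,149 \right)} + f{\left(-563,-285 \right)}\right) - 149628 = \left(0 - -10697\right) - 149628 = \left(0 + 10697\right) - 149628 = 10697 - 149628 = -138931$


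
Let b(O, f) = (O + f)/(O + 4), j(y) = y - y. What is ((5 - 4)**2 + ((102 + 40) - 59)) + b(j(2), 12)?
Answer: 87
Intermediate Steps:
j(y) = 0
b(O, f) = (O + f)/(4 + O)
((5 - 4)**2 + ((102 + 40) - 59)) + b(j(2), 12) = ((5 - 4)**2 + ((102 + 40) - 59)) + (0 + 12)/(4 + 0) = (1**2 + (142 - 59)) + 12/4 = (1 + 83) + (1/4)*12 = 84 + 3 = 87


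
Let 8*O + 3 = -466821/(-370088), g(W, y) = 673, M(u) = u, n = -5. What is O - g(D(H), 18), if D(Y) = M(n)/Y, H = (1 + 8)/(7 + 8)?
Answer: -1993197235/2960704 ≈ -673.22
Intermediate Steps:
H = 3/5 (H = 9/15 = 9*(1/15) = 3/5 ≈ 0.60000)
D(Y) = -5/Y
O = -643443/2960704 (O = -3/8 + (-466821/(-370088))/8 = -3/8 + (-466821*(-1/370088))/8 = -3/8 + (1/8)*(466821/370088) = -3/8 + 466821/2960704 = -643443/2960704 ≈ -0.21733)
O - g(D(H), 18) = -643443/2960704 - 1*673 = -643443/2960704 - 673 = -1993197235/2960704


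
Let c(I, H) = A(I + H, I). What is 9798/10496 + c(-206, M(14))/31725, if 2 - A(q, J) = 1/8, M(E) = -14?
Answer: 10362041/11099520 ≈ 0.93356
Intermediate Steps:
A(q, J) = 15/8 (A(q, J) = 2 - 1/8 = 2 - 1*⅛ = 2 - ⅛ = 15/8)
c(I, H) = 15/8
9798/10496 + c(-206, M(14))/31725 = 9798/10496 + (15/8)/31725 = 9798*(1/10496) + (15/8)*(1/31725) = 4899/5248 + 1/16920 = 10362041/11099520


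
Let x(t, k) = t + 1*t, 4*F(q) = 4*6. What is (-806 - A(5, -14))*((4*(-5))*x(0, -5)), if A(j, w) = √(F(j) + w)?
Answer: 0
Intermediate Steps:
F(q) = 6 (F(q) = (4*6)/4 = (¼)*24 = 6)
x(t, k) = 2*t (x(t, k) = t + t = 2*t)
A(j, w) = √(6 + w)
(-806 - A(5, -14))*((4*(-5))*x(0, -5)) = (-806 - √(6 - 14))*((4*(-5))*(2*0)) = (-806 - √(-8))*(-20*0) = (-806 - 2*I*√2)*0 = 0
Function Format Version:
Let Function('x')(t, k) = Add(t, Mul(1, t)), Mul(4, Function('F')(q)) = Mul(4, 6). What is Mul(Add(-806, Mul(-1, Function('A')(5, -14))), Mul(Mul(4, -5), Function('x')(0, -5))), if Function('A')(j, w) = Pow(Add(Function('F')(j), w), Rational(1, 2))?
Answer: 0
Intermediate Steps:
Function('F')(q) = 6 (Function('F')(q) = Mul(Rational(1, 4), Mul(4, 6)) = Mul(Rational(1, 4), 24) = 6)
Function('x')(t, k) = Mul(2, t) (Function('x')(t, k) = Add(t, t) = Mul(2, t))
Function('A')(j, w) = Pow(Add(6, w), Rational(1, 2))
Mul(Add(-806, Mul(-1, Function('A')(5, -14))), Mul(Mul(4, -5), Function('x')(0, -5))) = Mul(Add(-806, Mul(-1, Pow(Add(6, -14), Rational(1, 2)))), Mul(Mul(4, -5), Mul(2, 0))) = Mul(Add(-806, Mul(-1, Pow(-8, Rational(1, 2)))), Mul(-20, 0)) = Mul(Add(-806, Mul(-1, Mul(2, I, Pow(2, Rational(1, 2))))), 0) = Mul(Add(-806, Mul(-2, I, Pow(2, Rational(1, 2)))), 0) = 0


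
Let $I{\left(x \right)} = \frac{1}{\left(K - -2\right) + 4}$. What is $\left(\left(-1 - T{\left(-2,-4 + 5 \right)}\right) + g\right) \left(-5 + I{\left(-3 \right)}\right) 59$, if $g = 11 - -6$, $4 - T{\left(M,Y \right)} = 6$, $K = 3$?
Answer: $-5192$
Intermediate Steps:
$I{\left(x \right)} = \frac{1}{9}$ ($I{\left(x \right)} = \frac{1}{\left(3 - -2\right) + 4} = \frac{1}{\left(3 + 2\right) + 4} = \frac{1}{5 + 4} = \frac{1}{9}$)
$T{\left(M,Y \right)} = -2$ ($T{\left(M,Y \right)} = 4 - 6 = -2$)
$g = 17$ ($g = 11 + 6 = 17$)
$\left(\left(-1 - T{\left(-2,-4 + 5 \right)}\right) + g\right) \left(-5 + I{\left(-3 \right)}\right) 59 = \left(\left(-1 - -2\right) + 17\right) \left(-5 + \frac{1}{9}\right) 59 = \left(\left(-1 + 2\right) + 17\right) \left(- \frac{44}{9}\right) 59 = \left(1 + 17\right) \left(- \frac{44}{9}\right) 59 = 18 \left(- \frac{44}{9}\right) 59 = \left(-88\right) 59 = -5192$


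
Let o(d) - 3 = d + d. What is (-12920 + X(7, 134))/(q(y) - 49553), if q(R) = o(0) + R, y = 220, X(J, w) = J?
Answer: 12913/49330 ≈ 0.26177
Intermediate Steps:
o(d) = 3 + 2*d (o(d) = 3 + (d + d) = 3 + 2*d)
q(R) = 3 + R (q(R) = (3 + 2*0) + R = (3 + 0) + R = 3 + R)
(-12920 + X(7, 134))/(q(y) - 49553) = (-12920 + 7)/((3 + 220) - 49553) = -12913/(223 - 49553) = -12913/(-49330) = -12913*(-1/49330) = 12913/49330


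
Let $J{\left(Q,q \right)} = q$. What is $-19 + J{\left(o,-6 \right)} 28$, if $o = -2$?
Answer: $-187$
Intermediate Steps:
$-19 + J{\left(o,-6 \right)} 28 = -19 - 168 = -187$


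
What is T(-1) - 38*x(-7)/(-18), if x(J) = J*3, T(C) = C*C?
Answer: -130/3 ≈ -43.333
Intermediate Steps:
T(C) = C²
x(J) = 3*J
T(-1) - 38*x(-7)/(-18) = (-1)² - 38*3*(-7)/(-18) = 1 - (-798)*(-1)/18 = 1 - 38*7/6 = 1 - 133/3 = -130/3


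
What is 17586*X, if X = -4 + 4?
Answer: 0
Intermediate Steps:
X = 0
17586*X = 17586*0 = 0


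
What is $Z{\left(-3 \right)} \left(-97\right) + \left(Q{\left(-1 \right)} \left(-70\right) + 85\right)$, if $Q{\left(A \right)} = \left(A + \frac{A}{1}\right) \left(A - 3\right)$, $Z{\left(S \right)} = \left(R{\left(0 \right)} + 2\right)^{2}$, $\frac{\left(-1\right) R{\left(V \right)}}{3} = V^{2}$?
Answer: $-863$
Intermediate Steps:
$R{\left(V \right)} = - 3 V^{2}$
$Z{\left(S \right)} = 4$ ($Z{\left(S \right)} = \left(- 3 \cdot 0^{2} + 2\right)^{2} = \left(\left(-3\right) 0 + 2\right)^{2} = \left(0 + 2\right)^{2} = 2^{2} = 4$)
$Q{\left(A \right)} = 2 A \left(-3 + A\right)$ ($Q{\left(A \right)} = \left(A + A 1\right) \left(-3 + A\right) = \left(A + A\right) \left(-3 + A\right) = 2 A \left(-3 + A\right)$)
$Z{\left(-3 \right)} \left(-97\right) + \left(Q{\left(-1 \right)} \left(-70\right) + 85\right) = 4 \left(-97\right) + \left(2 \left(-1\right) \left(-3 - 1\right) \left(-70\right) + 85\right) = -388 + \left(2 \left(-1\right) \left(-4\right) \left(-70\right) + 85\right) = -388 + \left(8 \left(-70\right) + 85\right) = -388 + \left(-560 + 85\right) = -388 - 475 = -863$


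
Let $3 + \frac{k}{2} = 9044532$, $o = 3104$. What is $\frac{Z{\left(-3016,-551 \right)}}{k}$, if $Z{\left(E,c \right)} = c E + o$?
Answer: $\frac{832460}{9044529} \approx 0.09204$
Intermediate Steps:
$Z{\left(E,c \right)} = 3104 + E c$ ($Z{\left(E,c \right)} = c E + 3104 = E c + 3104 = 3104 + E c$)
$k = 18089058$ ($k = -6 + 2 \cdot 9044532 = -6 + 18089064 = 18089058$)
$\frac{Z{\left(-3016,-551 \right)}}{k} = \frac{3104 - -1661816}{18089058} = \left(3104 + 1661816\right) \frac{1}{18089058} = 1664920 \cdot \frac{1}{18089058} = \frac{832460}{9044529}$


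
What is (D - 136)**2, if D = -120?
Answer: 65536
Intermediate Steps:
(D - 136)**2 = (-120 - 136)**2 = (-256)**2 = 65536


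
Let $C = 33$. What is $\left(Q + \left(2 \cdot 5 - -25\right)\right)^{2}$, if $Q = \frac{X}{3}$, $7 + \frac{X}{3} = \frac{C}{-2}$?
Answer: $\frac{529}{4} \approx 132.25$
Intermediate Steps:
$X = - \frac{141}{2}$ ($X = -21 + 3 \frac{33}{-2} = -21 + 3 \cdot 33 \left(- \frac{1}{2}\right) = -21 + 3 \left(- \frac{33}{2}\right) = -21 - \frac{99}{2} = - \frac{141}{2} \approx -70.5$)
$Q = - \frac{47}{2}$ ($Q = - \frac{141}{2 \cdot 3} = \left(- \frac{141}{2}\right) \frac{1}{3} = - \frac{47}{2} \approx -23.5$)
$\left(Q + \left(2 \cdot 5 - -25\right)\right)^{2} = \left(- \frac{47}{2} + \left(2 \cdot 5 - -25\right)\right)^{2} = \left(- \frac{47}{2} + \left(10 + 25\right)\right)^{2} = \left(- \frac{47}{2} + 35\right)^{2} = \left(\frac{23}{2}\right)^{2} = \frac{529}{4}$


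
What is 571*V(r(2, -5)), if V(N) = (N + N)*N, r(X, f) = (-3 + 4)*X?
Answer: 4568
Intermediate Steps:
r(X, f) = X (r(X, f) = 1*X = X)
V(N) = 2*N² (V(N) = (2*N)*N = 2*N²)
571*V(r(2, -5)) = 571*(2*2²) = 571*(2*4) = 571*8 = 4568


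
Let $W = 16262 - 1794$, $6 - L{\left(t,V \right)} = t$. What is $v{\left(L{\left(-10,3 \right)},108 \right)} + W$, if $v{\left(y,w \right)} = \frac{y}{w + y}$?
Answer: $\frac{448512}{31} \approx 14468.0$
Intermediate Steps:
$L{\left(t,V \right)} = 6 - t$
$W = 14468$ ($W = 16262 - 1794 = 14468$)
$v{\left(L{\left(-10,3 \right)},108 \right)} + W = \frac{6 - -10}{108 + \left(6 - -10\right)} + 14468 = \frac{6 + 10}{108 + \left(6 + 10\right)} + 14468 = \frac{16}{108 + 16} + 14468 = \frac{16}{124} + 14468 = 16 \cdot \frac{1}{124} + 14468 = \frac{4}{31} + 14468 = \frac{448512}{31}$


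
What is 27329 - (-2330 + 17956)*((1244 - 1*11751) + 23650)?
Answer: -205345189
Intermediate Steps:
27329 - (-2330 + 17956)*((1244 - 1*11751) + 23650) = 27329 - 15626*((1244 - 11751) + 23650) = 27329 - 15626*(-10507 + 23650) = 27329 - 15626*13143 = 27329 - 1*205372518 = 27329 - 205372518 = -205345189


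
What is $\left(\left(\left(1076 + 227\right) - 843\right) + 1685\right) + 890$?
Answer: $3035$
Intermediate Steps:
$\left(\left(\left(1076 + 227\right) - 843\right) + 1685\right) + 890 = \left(\left(1303 - 843\right) + 1685\right) + 890 = \left(460 + 1685\right) + 890 = 2145 + 890 = 3035$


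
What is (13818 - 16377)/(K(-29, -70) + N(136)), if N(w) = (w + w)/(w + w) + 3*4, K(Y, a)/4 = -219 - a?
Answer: 2559/583 ≈ 4.3894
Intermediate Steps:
K(Y, a) = -876 - 4*a (K(Y, a) = 4*(-219 - a) = -876 - 4*a)
N(w) = 13 (N(w) = (2*w)/((2*w)) + 12 = (2*w)*(1/(2*w)) + 12 = 1 + 12 = 13)
(13818 - 16377)/(K(-29, -70) + N(136)) = (13818 - 16377)/((-876 - 4*(-70)) + 13) = -2559/((-876 + 280) + 13) = -2559/(-596 + 13) = -2559/(-583) = -2559*(-1/583) = 2559/583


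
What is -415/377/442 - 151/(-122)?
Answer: 6277776/5082337 ≈ 1.2352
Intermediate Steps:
-415/377/442 - 151/(-122) = -415*1/377*(1/442) - 151*(-1/122) = -415/377*1/442 + 151/122 = -415/166634 + 151/122 = 6277776/5082337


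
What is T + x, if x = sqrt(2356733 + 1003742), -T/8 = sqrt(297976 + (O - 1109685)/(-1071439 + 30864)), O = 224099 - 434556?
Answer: 5*sqrt(134419) - 8*sqrt(12905947724843066)/208115 ≈ -2533.8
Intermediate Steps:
O = -210457
T = -8*sqrt(12905947724843066)/208115 (T = -8*sqrt(297976 + (-210457 - 1109685)/(-1071439 + 30864)) = -8*sqrt(297976 - 1320142/(-1040575)) = -8*sqrt(297976 - 1320142*(-1/1040575)) = -8*sqrt(297976 + 1320142/1040575) = -8*sqrt(12905947724843066)/208115 ≈ -4367.0)
x = 5*sqrt(134419) (x = sqrt(3360475) = 5*sqrt(134419) ≈ 1833.2)
T + x = -8*sqrt(12905947724843066)/208115 + 5*sqrt(134419) = 5*sqrt(134419) - 8*sqrt(12905947724843066)/208115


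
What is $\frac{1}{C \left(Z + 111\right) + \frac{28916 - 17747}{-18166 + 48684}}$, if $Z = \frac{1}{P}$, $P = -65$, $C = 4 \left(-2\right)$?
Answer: $- \frac{1983670}{1760528831} \approx -0.0011267$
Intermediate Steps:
$C = -8$
$Z = - \frac{1}{65}$ ($Z = \frac{1}{-65} = - \frac{1}{65} \approx -0.015385$)
$\frac{1}{C \left(Z + 111\right) + \frac{28916 - 17747}{-18166 + 48684}} = \frac{1}{- 8 \left(- \frac{1}{65} + 111\right) + \frac{28916 - 17747}{-18166 + 48684}} = \frac{1}{\left(-8\right) \frac{7214}{65} + \frac{11169}{30518}} = \frac{1}{- \frac{57712}{65} + 11169 \cdot \frac{1}{30518}} = \frac{1}{- \frac{57712}{65} + \frac{11169}{30518}} = \frac{1}{- \frac{1760528831}{1983670}} = - \frac{1983670}{1760528831}$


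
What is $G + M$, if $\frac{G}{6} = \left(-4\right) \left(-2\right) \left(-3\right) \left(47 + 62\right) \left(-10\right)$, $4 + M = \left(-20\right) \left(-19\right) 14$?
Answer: $162276$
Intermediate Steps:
$M = 5316$ ($M = -4 + \left(-20\right) \left(-19\right) 14 = -4 + 380 \cdot 14 = -4 + 5320 = 5316$)
$G = 156960$ ($G = 6 \left(-4\right) \left(-2\right) \left(-3\right) \left(47 + 62\right) \left(-10\right) = 6 \cdot 8 \left(-3\right) 109 \left(-10\right) = 6 \left(\left(-24\right) \left(-1090\right)\right) = 6 \cdot 26160 = 156960$)
$G + M = 156960 + 5316 = 162276$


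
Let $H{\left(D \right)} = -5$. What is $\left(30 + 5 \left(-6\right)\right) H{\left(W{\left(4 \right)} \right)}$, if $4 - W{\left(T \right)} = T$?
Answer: $0$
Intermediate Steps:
$W{\left(T \right)} = 4 - T$
$\left(30 + 5 \left(-6\right)\right) H{\left(W{\left(4 \right)} \right)} = \left(30 + 5 \left(-6\right)\right) \left(-5\right) = \left(30 - 30\right) \left(-5\right) = 0 \left(-5\right) = 0$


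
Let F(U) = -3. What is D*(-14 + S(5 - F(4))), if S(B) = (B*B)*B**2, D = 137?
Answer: 559234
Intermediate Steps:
S(B) = B**4 (S(B) = B**2*B**2 = B**4)
D*(-14 + S(5 - F(4))) = 137*(-14 + (5 - 1*(-3))**4) = 137*(-14 + (5 + 3)**4) = 137*(-14 + 8**4) = 137*(-14 + 4096) = 137*4082 = 559234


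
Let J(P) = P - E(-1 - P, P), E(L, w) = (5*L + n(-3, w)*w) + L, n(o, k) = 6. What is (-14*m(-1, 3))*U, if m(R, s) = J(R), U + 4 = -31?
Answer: 2450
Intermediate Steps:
U = -35 (U = -4 - 31 = -35)
E(L, w) = 6*L + 6*w (E(L, w) = (5*L + 6*w) + L = 6*L + 6*w)
J(P) = 6 + P (J(P) = P - (6*(-1 - P) + 6*P) = P - ((-6 - 6*P) + 6*P) = P - 1*(-6) = P + 6 = 6 + P)
m(R, s) = 6 + R
(-14*m(-1, 3))*U = -14*(6 - 1)*(-35) = -14*5*(-35) = -70*(-35) = 2450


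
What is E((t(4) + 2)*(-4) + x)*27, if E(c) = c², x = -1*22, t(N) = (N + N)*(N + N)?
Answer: 2208492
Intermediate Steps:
t(N) = 4*N² (t(N) = (2*N)*(2*N) = 4*N²)
x = -22
E((t(4) + 2)*(-4) + x)*27 = ((4*4² + 2)*(-4) - 22)²*27 = ((4*16 + 2)*(-4) - 22)²*27 = ((64 + 2)*(-4) - 22)²*27 = (66*(-4) - 22)²*27 = (-264 - 22)²*27 = (-286)²*27 = 81796*27 = 2208492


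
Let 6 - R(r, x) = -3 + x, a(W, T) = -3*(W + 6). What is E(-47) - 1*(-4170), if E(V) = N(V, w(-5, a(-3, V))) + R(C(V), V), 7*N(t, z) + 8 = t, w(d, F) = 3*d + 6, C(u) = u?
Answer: 29527/7 ≈ 4218.1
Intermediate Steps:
a(W, T) = -18 - 3*W (a(W, T) = -3*(6 + W) = -18 - 3*W)
w(d, F) = 6 + 3*d
R(r, x) = 9 - x (R(r, x) = 6 - (-3 + x) = 6 + (3 - x) = 9 - x)
N(t, z) = -8/7 + t/7
E(V) = 55/7 - 6*V/7 (E(V) = (-8/7 + V/7) + (9 - V) = 55/7 - 6*V/7)
E(-47) - 1*(-4170) = (55/7 - 6/7*(-47)) - 1*(-4170) = (55/7 + 282/7) + 4170 = 337/7 + 4170 = 29527/7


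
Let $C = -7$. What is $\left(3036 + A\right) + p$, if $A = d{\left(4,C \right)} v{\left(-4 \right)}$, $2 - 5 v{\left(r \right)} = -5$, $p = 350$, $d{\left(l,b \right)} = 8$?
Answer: $\frac{16986}{5} \approx 3397.2$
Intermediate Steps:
$v{\left(r \right)} = \frac{7}{5}$ ($v{\left(r \right)} = \frac{2}{5} - -1 = \frac{2}{5} + 1 = \frac{7}{5}$)
$A = \frac{56}{5}$ ($A = 8 \cdot \frac{7}{5} = \frac{56}{5} \approx 11.2$)
$\left(3036 + A\right) + p = \left(3036 + \frac{56}{5}\right) + 350 = \frac{15236}{5} + 350 = \frac{16986}{5}$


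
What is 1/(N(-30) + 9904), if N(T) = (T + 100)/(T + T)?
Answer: 6/59417 ≈ 0.00010098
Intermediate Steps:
N(T) = (100 + T)/(2*T) (N(T) = (100 + T)/((2*T)) = (100 + T)*(1/(2*T)) = (100 + T)/(2*T))
1/(N(-30) + 9904) = 1/((½)*(100 - 30)/(-30) + 9904) = 1/((½)*(-1/30)*70 + 9904) = 1/(-7/6 + 9904) = 1/(59417/6) = 6/59417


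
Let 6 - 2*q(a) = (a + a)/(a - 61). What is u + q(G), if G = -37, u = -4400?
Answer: -430943/98 ≈ -4397.4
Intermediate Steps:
q(a) = 3 - a/(-61 + a) (q(a) = 3 - (a + a)/(2*(a - 61)) = 3 - 2*a/(2*(-61 + a)) = 3 - a/(-61 + a))
u + q(G) = -4400 + (-183 + 2*(-37))/(-61 - 37) = -4400 + (-183 - 74)/(-98) = -4400 - 1/98*(-257) = -4400 + 257/98 = -430943/98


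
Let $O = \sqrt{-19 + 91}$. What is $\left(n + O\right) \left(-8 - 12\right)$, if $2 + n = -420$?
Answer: $8440 - 120 \sqrt{2} \approx 8270.3$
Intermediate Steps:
$n = -422$ ($n = -2 - 420 = -422$)
$O = 6 \sqrt{2}$ ($O = \sqrt{72} = 6 \sqrt{2} \approx 8.4853$)
$\left(n + O\right) \left(-8 - 12\right) = \left(-422 + 6 \sqrt{2}\right) \left(-8 - 12\right) = \left(-422 + 6 \sqrt{2}\right) \left(-20\right) = 8440 - 120 \sqrt{2}$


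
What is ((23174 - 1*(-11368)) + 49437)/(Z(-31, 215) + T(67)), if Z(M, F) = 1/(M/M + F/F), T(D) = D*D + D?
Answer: 167958/9113 ≈ 18.431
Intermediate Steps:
T(D) = D + D² (T(D) = D² + D = D + D²)
Z(M, F) = ½ (Z(M, F) = 1/(1 + 1) = 1/2 = ½)
((23174 - 1*(-11368)) + 49437)/(Z(-31, 215) + T(67)) = ((23174 - 1*(-11368)) + 49437)/(½ + 67*(1 + 67)) = ((23174 + 11368) + 49437)/(½ + 67*68) = (34542 + 49437)/(½ + 4556) = 83979/(9113/2) = 83979*(2/9113) = 167958/9113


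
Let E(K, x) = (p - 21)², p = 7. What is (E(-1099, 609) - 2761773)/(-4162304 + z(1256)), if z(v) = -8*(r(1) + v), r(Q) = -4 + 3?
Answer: 2761577/4172344 ≈ 0.66188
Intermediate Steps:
r(Q) = -1
E(K, x) = 196 (E(K, x) = (7 - 21)² = (-14)² = 196)
z(v) = 8 - 8*v (z(v) = -8*(-1 + v) = 8 - 8*v)
(E(-1099, 609) - 2761773)/(-4162304 + z(1256)) = (196 - 2761773)/(-4162304 + (8 - 8*1256)) = -2761577/(-4162304 + (8 - 10048)) = -2761577/(-4162304 - 10040) = -2761577/(-4172344) = -2761577*(-1/4172344) = 2761577/4172344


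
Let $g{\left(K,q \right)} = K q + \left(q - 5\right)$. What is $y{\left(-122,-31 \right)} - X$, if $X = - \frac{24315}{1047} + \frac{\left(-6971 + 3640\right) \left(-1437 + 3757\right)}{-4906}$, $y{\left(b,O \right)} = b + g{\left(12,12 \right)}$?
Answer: $- \frac{1303813662}{856097} \approx -1523.0$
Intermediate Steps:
$g{\left(K,q \right)} = -5 + q + K q$ ($g{\left(K,q \right)} = K q + \left(q - 5\right) = K q + \left(-5 + q\right) = -5 + q + K q$)
$y{\left(b,O \right)} = 151 + b$ ($y{\left(b,O \right)} = b + \left(-5 + 12 + 12 \cdot 12\right) = b + \left(-5 + 12 + 144\right) = b + 151 = 151 + b$)
$X = \frac{1328640475}{856097}$ ($X = \left(-24315\right) \frac{1}{1047} + \left(-3331\right) 2320 \left(- \frac{1}{4906}\right) = - \frac{8105}{349} - - \frac{3863960}{2453} = - \frac{8105}{349} + \frac{3863960}{2453} = \frac{1328640475}{856097} \approx 1552.0$)
$y{\left(-122,-31 \right)} - X = \left(151 - 122\right) - \frac{1328640475}{856097} = 29 - \frac{1328640475}{856097} = - \frac{1303813662}{856097}$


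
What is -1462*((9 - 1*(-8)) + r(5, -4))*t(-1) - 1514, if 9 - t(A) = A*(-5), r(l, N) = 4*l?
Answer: -217890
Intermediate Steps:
t(A) = 9 + 5*A (t(A) = 9 - A*(-5) = 9 - (-5)*A = 9 + 5*A)
-1462*((9 - 1*(-8)) + r(5, -4))*t(-1) - 1514 = -1462*((9 - 1*(-8)) + 4*5)*(9 + 5*(-1)) - 1514 = -1462*((9 + 8) + 20)*(9 - 5) - 1514 = -1462*(17 + 20)*4 - 1514 = -54094*4 - 1514 = -1462*148 - 1514 = -216376 - 1514 = -217890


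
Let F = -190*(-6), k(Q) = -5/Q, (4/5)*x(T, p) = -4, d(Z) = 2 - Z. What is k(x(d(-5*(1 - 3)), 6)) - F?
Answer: -1139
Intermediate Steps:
x(T, p) = -5 (x(T, p) = (5/4)*(-4) = -5)
F = 1140
k(x(d(-5*(1 - 3)), 6)) - F = -5/(-5) - 1*1140 = -5*(-⅕) - 1140 = 1 - 1140 = -1139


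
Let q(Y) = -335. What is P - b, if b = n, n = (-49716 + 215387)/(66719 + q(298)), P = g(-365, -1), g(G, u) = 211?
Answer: 13841353/66384 ≈ 208.50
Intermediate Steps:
P = 211
n = 165671/66384 (n = (-49716 + 215387)/(66719 - 335) = 165671/66384 ≈ 2.4956)
b = 165671/66384 ≈ 2.4956
P - b = 211 - 1*165671/66384 = 211 - 165671/66384 = 13841353/66384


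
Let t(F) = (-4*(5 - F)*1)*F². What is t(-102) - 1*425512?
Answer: -4878424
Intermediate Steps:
t(F) = F²*(-20 + 4*F) (t(F) = ((-20 + 4*F)*1)*F² = (-20 + 4*F)*F² = F²*(-20 + 4*F))
t(-102) - 1*425512 = 4*(-102)²*(-5 - 102) - 1*425512 = 4*10404*(-107) - 425512 = -4452912 - 425512 = -4878424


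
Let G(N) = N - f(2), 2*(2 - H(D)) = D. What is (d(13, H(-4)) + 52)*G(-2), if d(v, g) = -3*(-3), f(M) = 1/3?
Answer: -427/3 ≈ -142.33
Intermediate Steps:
H(D) = 2 - D/2
f(M) = ⅓
d(v, g) = 9
G(N) = -⅓ + N (G(N) = N - 1*⅓ = N - ⅓ = -⅓ + N)
(d(13, H(-4)) + 52)*G(-2) = (9 + 52)*(-⅓ - 2) = 61*(-7/3) = -427/3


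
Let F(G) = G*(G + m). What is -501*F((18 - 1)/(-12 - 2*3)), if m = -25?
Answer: -1325813/108 ≈ -12276.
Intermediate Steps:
F(G) = G*(-25 + G) (F(G) = G*(G - 25) = G*(-25 + G))
-501*F((18 - 1)/(-12 - 2*3)) = -501*(18 - 1)/(-12 - 2*3)*(-25 + (18 - 1)/(-12 - 2*3)) = -501*17/(-12 - 6)*(-25 + 17/(-12 - 6)) = -501*17/(-18)*(-25 + 17/(-18)) = -501*17*(-1/18)*(-25 + 17*(-1/18)) = -(-2839)*(-25 - 17/18)/6 = -(-2839)*(-467)/(6*18) = -501*7939/324 = -1325813/108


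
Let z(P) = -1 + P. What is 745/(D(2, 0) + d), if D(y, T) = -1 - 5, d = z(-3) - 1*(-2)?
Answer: -745/8 ≈ -93.125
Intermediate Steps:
d = -2 (d = (-1 - 3) - 1*(-2) = -4 + 2 = -2)
D(y, T) = -6
745/(D(2, 0) + d) = 745/(-6 - 2) = 745/(-8) = -⅛*745 = -745/8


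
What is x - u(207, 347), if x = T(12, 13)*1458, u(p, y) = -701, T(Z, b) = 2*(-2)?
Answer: -5131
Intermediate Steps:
T(Z, b) = -4
x = -5832 (x = -4*1458 = -5832)
x - u(207, 347) = -5832 - 1*(-701) = -5832 + 701 = -5131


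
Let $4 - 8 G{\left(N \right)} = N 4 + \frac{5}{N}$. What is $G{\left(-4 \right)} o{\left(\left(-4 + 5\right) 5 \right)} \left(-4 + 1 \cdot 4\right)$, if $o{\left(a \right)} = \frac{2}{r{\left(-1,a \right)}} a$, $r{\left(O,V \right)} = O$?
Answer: $0$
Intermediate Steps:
$G{\left(N \right)} = \frac{1}{2} - \frac{5}{8 N} - \frac{N}{2}$ ($G{\left(N \right)} = \frac{1}{2} - \frac{N 4 + \frac{5}{N}}{8} = \frac{1}{2} - \frac{4 N + \frac{5}{N}}{8} = \frac{1}{2} - \left(\frac{N}{2} + \frac{5}{8 N}\right) = \frac{1}{2} - \frac{5}{8 N} - \frac{N}{2}$)
$o{\left(a \right)} = - 2 a$ ($o{\left(a \right)} = \frac{2}{-1} a = 2 \left(-1\right) a = - 2 a$)
$G{\left(-4 \right)} o{\left(\left(-4 + 5\right) 5 \right)} \left(-4 + 1 \cdot 4\right) = \left(\frac{1}{2} - \frac{5}{8 \left(-4\right)} - -2\right) \left(- 2 \left(-4 + 5\right) 5\right) \left(-4 + 1 \cdot 4\right) = \left(\frac{1}{2} - - \frac{5}{32} + 2\right) \left(- 2 \cdot 1 \cdot 5\right) \left(-4 + 4\right) = \left(\frac{1}{2} + \frac{5}{32} + 2\right) \left(\left(-2\right) 5\right) 0 = \frac{85}{32} \left(-10\right) 0 = \left(- \frac{425}{16}\right) 0 = 0$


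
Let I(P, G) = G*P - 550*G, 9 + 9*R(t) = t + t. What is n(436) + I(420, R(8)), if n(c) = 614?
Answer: 4616/9 ≈ 512.89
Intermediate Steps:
R(t) = -1 + 2*t/9 (R(t) = -1 + (t + t)/9 = -1 + (2*t)/9 = -1 + 2*t/9)
I(P, G) = -550*G + G*P
n(436) + I(420, R(8)) = 614 + (-1 + (2/9)*8)*(-550 + 420) = 614 + (-1 + 16/9)*(-130) = 614 + (7/9)*(-130) = 614 - 910/9 = 4616/9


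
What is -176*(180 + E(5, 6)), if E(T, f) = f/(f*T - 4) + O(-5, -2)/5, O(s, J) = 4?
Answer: -2070992/65 ≈ -31861.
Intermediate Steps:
E(T, f) = 4/5 + f/(-4 + T*f) (E(T, f) = f/(f*T - 4) + 4/5 = f/(T*f - 4) + 4*(1/5) = f/(-4 + T*f) + 4/5 = 4/5 + f/(-4 + T*f))
-176*(180 + E(5, 6)) = -176*(180 + (-16 + 5*6 + 4*5*6)/(5*(-4 + 5*6))) = -176*(180 + (-16 + 30 + 120)/(5*(-4 + 30))) = -176*(180 + (1/5)*134/26) = -176*(180 + (1/5)*(1/26)*134) = -176*(180 + 67/65) = -176*11767/65 = -2070992/65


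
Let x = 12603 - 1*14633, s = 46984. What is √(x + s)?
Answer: 13*√266 ≈ 212.02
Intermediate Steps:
x = -2030 (x = 12603 - 14633 = -2030)
√(x + s) = √(-2030 + 46984) = √44954 = 13*√266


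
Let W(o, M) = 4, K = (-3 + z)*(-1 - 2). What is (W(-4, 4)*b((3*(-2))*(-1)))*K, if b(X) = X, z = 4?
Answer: -72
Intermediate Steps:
K = -3 (K = (-3 + 4)*(-1 - 2) = 1*(-3) = -3)
(W(-4, 4)*b((3*(-2))*(-1)))*K = (4*((3*(-2))*(-1)))*(-3) = (4*(-6*(-1)))*(-3) = (4*6)*(-3) = 24*(-3) = -72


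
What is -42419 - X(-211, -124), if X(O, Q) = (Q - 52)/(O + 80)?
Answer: -5557065/131 ≈ -42420.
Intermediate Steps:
X(O, Q) = (-52 + Q)/(80 + O)
-42419 - X(-211, -124) = -42419 - (-52 - 124)/(80 - 211) = -42419 - (-176)/(-131) = -42419 - (-1)*(-176)/131 = -42419 - 1*176/131 = -42419 - 176/131 = -5557065/131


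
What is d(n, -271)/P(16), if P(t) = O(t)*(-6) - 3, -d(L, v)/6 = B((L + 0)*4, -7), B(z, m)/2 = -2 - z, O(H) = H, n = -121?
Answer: 1928/33 ≈ 58.424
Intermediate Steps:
B(z, m) = -4 - 2*z (B(z, m) = 2*(-2 - z) = -4 - 2*z)
d(L, v) = 24 + 48*L (d(L, v) = -6*(-4 - 2*(L + 0)*4) = -6*(-4 - 2*L*4) = -6*(-4 - 8*L) = 24 + 48*L)
P(t) = -3 - 6*t (P(t) = t*(-6) - 3 = -6*t - 3 = -3 - 6*t)
d(n, -271)/P(16) = (24 + 48*(-121))/(-3 - 6*16) = (24 - 5808)/(-3 - 96) = -5784/(-99) = -5784*(-1/99) = 1928/33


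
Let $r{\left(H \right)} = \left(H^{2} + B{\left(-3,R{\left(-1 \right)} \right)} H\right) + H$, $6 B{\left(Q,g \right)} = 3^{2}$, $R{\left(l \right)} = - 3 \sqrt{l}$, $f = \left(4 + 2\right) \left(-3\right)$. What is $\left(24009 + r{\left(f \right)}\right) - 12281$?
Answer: $12007$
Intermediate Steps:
$f = -18$ ($f = 6 \left(-3\right) = -18$)
$B{\left(Q,g \right)} = \frac{3}{2}$ ($B{\left(Q,g \right)} = \frac{3^{2}}{6} = \frac{1}{6} \cdot 9 = \frac{3}{2}$)
$r{\left(H \right)} = H^{2} + \frac{5 H}{2}$ ($r{\left(H \right)} = \left(H^{2} + \frac{3 H}{2}\right) + H = H^{2} + \frac{5 H}{2}$)
$\left(24009 + r{\left(f \right)}\right) - 12281 = \left(24009 + \frac{1}{2} \left(-18\right) \left(5 + 2 \left(-18\right)\right)\right) - 12281 = \left(24009 + \frac{1}{2} \left(-18\right) \left(5 - 36\right)\right) - 12281 = \left(24009 + \frac{1}{2} \left(-18\right) \left(-31\right)\right) - 12281 = \left(24009 + 279\right) - 12281 = 24288 - 12281 = 12007$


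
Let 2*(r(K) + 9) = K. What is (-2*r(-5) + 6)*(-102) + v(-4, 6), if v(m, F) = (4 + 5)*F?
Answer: -2904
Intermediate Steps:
r(K) = -9 + K/2
v(m, F) = 9*F
(-2*r(-5) + 6)*(-102) + v(-4, 6) = (-2*(-9 + (1/2)*(-5)) + 6)*(-102) + 9*6 = (-2*(-9 - 5/2) + 6)*(-102) + 54 = (-2*(-23/2) + 6)*(-102) + 54 = (23 + 6)*(-102) + 54 = 29*(-102) + 54 = -2958 + 54 = -2904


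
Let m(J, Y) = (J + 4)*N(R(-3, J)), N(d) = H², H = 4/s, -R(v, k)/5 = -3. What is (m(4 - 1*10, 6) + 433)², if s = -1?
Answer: 160801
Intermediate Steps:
R(v, k) = 15 (R(v, k) = -5*(-3) = 15)
H = -4 (H = 4/(-1) = 4*(-1) = -4)
N(d) = 16 (N(d) = (-4)² = 16)
m(J, Y) = 64 + 16*J (m(J, Y) = (J + 4)*16 = (4 + J)*16 = 64 + 16*J)
(m(4 - 1*10, 6) + 433)² = ((64 + 16*(4 - 1*10)) + 433)² = ((64 + 16*(4 - 10)) + 433)² = ((64 + 16*(-6)) + 433)² = ((64 - 96) + 433)² = (-32 + 433)² = 401² = 160801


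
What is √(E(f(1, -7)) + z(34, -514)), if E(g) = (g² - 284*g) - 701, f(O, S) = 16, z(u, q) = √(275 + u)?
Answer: √(-4989 + √309) ≈ 70.508*I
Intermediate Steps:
E(g) = -701 + g² - 284*g
√(E(f(1, -7)) + z(34, -514)) = √((-701 + 16² - 284*16) + √(275 + 34)) = √((-701 + 256 - 4544) + √309) = √(-4989 + √309)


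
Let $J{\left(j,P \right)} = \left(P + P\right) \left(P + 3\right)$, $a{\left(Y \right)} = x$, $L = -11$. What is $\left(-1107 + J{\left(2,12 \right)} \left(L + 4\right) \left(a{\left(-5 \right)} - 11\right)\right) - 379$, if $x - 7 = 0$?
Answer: $8594$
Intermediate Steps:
$x = 7$ ($x = 7 + 0 = 7$)
$a{\left(Y \right)} = 7$
$J{\left(j,P \right)} = 2 P \left(3 + P\right)$
$\left(-1107 + J{\left(2,12 \right)} \left(L + 4\right) \left(a{\left(-5 \right)} - 11\right)\right) - 379 = \left(-1107 + 2 \cdot 12 \left(3 + 12\right) \left(-11 + 4\right) \left(7 - 11\right)\right) - 379 = \left(-1107 + 2 \cdot 12 \cdot 15 \left(\left(-7\right) \left(-4\right)\right)\right) - 379 = \left(-1107 + 360 \cdot 28\right) - 379 = \left(-1107 + 10080\right) - 379 = 8973 - 379 = 8594$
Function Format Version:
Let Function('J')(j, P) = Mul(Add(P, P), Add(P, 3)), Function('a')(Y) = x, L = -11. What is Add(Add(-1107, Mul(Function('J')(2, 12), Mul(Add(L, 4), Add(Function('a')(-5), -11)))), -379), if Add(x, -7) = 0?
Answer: 8594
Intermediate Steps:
x = 7 (x = Add(7, 0) = 7)
Function('a')(Y) = 7
Function('J')(j, P) = Mul(2, P, Add(3, P)) (Function('J')(j, P) = Mul(Mul(2, P), Add(3, P)) = Mul(2, P, Add(3, P)))
Add(Add(-1107, Mul(Function('J')(2, 12), Mul(Add(L, 4), Add(Function('a')(-5), -11)))), -379) = Add(Add(-1107, Mul(Mul(2, 12, Add(3, 12)), Mul(Add(-11, 4), Add(7, -11)))), -379) = Add(Add(-1107, Mul(Mul(2, 12, 15), Mul(-7, -4))), -379) = Add(Add(-1107, Mul(360, 28)), -379) = Add(Add(-1107, 10080), -379) = Add(8973, -379) = 8594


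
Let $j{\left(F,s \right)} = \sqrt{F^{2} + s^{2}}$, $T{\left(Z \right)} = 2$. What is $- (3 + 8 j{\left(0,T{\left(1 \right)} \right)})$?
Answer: $-19$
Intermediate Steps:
$- (3 + 8 j{\left(0,T{\left(1 \right)} \right)}) = - (3 + 8 \sqrt{0^{2} + 2^{2}}) = - (3 + 8 \sqrt{0 + 4}) = - (3 + 8 \sqrt{4}) = - (3 + 8 \cdot 2) = - (3 + 16) = \left(-1\right) 19 = -19$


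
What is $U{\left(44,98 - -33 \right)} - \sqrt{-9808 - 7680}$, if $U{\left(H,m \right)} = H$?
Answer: $44 - 4 i \sqrt{1093} \approx 44.0 - 132.24 i$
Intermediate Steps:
$U{\left(44,98 - -33 \right)} - \sqrt{-9808 - 7680} = 44 - \sqrt{-9808 - 7680} = 44 - \sqrt{-17488} = 44 - 4 i \sqrt{1093}$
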